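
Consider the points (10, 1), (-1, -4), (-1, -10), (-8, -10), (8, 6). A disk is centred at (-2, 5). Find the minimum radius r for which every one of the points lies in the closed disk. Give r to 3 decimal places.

The required radius is the distance from (-2, 5) to the farthest point.
Squared distances: 160, 82, 226, 261, 101.
Maximum is 261, attained at (-8, -10).
r = √261 ≈ 16.155.

16.155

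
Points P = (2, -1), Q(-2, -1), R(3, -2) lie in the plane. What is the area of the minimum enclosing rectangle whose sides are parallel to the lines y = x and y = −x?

In coordinates u = x + y, v = x − y the rectangle is axis-aligned; the map (x,y)→(u,v) scales areas by 2.
u-values: 1, -3, 1; range = 1 − (-3) = 4.
v-values: 3, -1, 5; range = 5 − (-1) = 6.
Area = (4 × 6) / 2 = 12.

12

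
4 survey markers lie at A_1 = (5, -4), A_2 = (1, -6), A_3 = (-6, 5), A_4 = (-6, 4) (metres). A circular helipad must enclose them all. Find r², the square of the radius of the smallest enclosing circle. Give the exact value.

50.5

A smallest enclosing disk is always determined by at most three of the input points on its boundary.
The farthest pair is A_1–A_3 with squared distance 202. The circle on this segment as diameter has centre (-0.5, 0.5) and r² = 202/4 = 50.5.
Check A_2: distance² to centre = 44.5 ≤ 50.5, so it lies inside.
All remaining points lie in this disk, and no smaller disk contains both endpoints, so this is the minimum enclosing circle.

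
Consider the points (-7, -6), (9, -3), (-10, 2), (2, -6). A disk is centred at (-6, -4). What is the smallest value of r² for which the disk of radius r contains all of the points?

The required radius is the distance from (-6, -4) to the farthest point.
Squared distances: 5, 226, 52, 68.
Maximum is 226, attained at (9, -3).

226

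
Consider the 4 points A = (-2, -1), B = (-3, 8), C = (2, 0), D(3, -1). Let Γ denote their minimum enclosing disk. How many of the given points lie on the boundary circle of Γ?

The farthest pair is B–D with squared distance 117. The circle on this segment as diameter has centre (0, 3.5) and r² = 117/4 = 29.25.
Check A: distance² to centre = 24.25 ≤ 29.25, so it lies inside.
All remaining points lie in this disk, and no smaller disk contains both endpoints, so this is the minimum enclosing circle.
The points at distance exactly r from the centre are B, D — 2 points.

2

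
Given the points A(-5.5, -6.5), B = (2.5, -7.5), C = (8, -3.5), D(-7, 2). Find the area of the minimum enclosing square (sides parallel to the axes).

225

The bounding box has width 15 and height 9.5.
An axis-aligned square enclosing the set must have side ≥ max(width, height).
So the minimum side is max(15, 9.5) = 15.
Area = 15² = 225.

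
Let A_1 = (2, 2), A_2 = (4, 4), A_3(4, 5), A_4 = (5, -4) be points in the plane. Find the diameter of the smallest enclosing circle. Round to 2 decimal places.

By Welzl's lemma the MEC is supported by two points (diametrically opposite) or three points (on a circumcircle).
The farthest pair is A_3–A_4 with squared distance 82. The circle on this segment as diameter has centre (4.5, 0.5) and r² = 82/4 = 20.5.
Check A_1: distance² to centre = 8.5 ≤ 20.5, so it lies inside.
All remaining points lie in this disk, and no smaller disk contains both endpoints, so this is the minimum enclosing circle.
Diameter = 2r = 2√(20.5) ≈ 9.06.

9.06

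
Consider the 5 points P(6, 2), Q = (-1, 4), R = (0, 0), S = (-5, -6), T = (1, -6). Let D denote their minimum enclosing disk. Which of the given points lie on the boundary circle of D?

The minimum enclosing circle of a finite set is fixed by two of the points (as a diameter) or three (as a circumcircle).
The farthest pair is P–S with squared distance 185. The circle on this segment as diameter has centre (0.5, -2) and r² = 185/4 = 46.25.
Check Q: distance² to centre = 38.25 ≤ 46.25, so it lies inside.
All remaining points lie in this disk, and no smaller disk contains both endpoints, so this is the minimum enclosing circle.
The points at distance exactly r from the centre are P, S — 2 points.

P, S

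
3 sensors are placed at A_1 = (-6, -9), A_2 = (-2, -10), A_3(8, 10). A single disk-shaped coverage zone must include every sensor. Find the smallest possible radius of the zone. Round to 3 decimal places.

11.800

Side lengths²: A_1A_2² = 17, A_1A_3² = 557, A_2A_3² = 500.
Since A_1A_3² = 557 ≥ 500 + 17 = 517, the angle opposite A_1A_3 is not acute, so the smallest enclosing circle has A_1A_3 as diameter.
Centre = midpoint of A_1A_3 = (1, 0.5), r² = 557/4 = 139.25.
r = √(139.25) ≈ 11.800.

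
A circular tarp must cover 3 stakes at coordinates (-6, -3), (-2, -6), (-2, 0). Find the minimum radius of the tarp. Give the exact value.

Call the three points A, B, C in the order given.
Side lengths²: AB² = 25, AC² = 25, BC² = 36.
Since BC² = 36 < 25 + 25 = 50, the triangle is acute, so the smallest enclosing circle is the circumcircle.
Circumcentre = (-2.875, -3), r² = 9.765625.
r = √(9.765625) = 3.125.

3.125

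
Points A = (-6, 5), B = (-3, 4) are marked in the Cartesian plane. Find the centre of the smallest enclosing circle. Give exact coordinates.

(-4.5, 4.5)

The smallest circle enclosing two points has them as diameter endpoints.
Centre = midpoint = (-4.5, 4.5); r² = |AB|²/4 = 10/4 = 2.5.
Centre = (-4.5, 4.5).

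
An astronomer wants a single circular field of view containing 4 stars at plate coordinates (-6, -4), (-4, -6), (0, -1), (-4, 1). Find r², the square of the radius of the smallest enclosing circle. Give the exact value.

A smallest enclosing disk is always determined by at most three of the input points on its boundary.
The minimum enclosing circle is determined by three boundary points: (-4, -6), (0, -1), (-4, 1).
Their circumcentre is (-3.25, -2.5) with r² = 12.8125.
The farthest remaining point (-6, -4) is at distance² 9.8125 ≤ 12.8125.

12.8125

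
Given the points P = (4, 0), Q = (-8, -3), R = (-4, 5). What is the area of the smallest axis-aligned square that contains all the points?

144

The bounding box has width 12 and height 8.
An axis-aligned square enclosing the set must have side ≥ max(width, height).
So the minimum side is max(12, 8) = 12.
Area = 12² = 144.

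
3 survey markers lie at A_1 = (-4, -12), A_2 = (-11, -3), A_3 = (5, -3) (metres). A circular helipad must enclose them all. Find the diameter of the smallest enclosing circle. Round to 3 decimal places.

Side lengths²: A_1A_2² = 130, A_1A_3² = 162, A_2A_3² = 256.
Since A_2A_3² = 256 < 162 + 130 = 292, the triangle is acute, so the smallest enclosing circle is the circumcircle.
Circumcentre = (-3, -4), r² = 65.
Diameter = 2r = 2√65 ≈ 16.125.

16.125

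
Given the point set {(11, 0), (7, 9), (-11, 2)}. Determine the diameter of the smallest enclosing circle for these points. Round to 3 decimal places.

Call the three points A, B, C in the order given.
Side lengths²: AB² = 97, AC² = 488, BC² = 373.
Since AC² = 488 ≥ 373 + 97 = 470, the angle opposite AC is not acute, so the smallest enclosing circle has AC as diameter.
Centre = midpoint of AC = (0, 1), r² = 488/4 = 122.
Diameter = 2r = 2√122 ≈ 22.091.

22.091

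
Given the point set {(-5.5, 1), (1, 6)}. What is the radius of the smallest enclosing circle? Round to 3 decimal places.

The smallest circle enclosing two points has them as diameter endpoints.
Centre = midpoint = (-2.25, 3.5); r² = |(-5.5, 1)−(1, 6)|²/4 = 67.25/4 = 16.8125.
r = √(16.8125) ≈ 4.100.

4.100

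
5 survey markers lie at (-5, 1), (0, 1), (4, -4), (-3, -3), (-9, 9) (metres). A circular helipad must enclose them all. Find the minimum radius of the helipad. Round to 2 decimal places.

A smallest enclosing disk is always determined by at most three of the input points on its boundary.
The farthest pair is (4, -4)–(-9, 9) with squared distance 338. The circle on this segment as diameter has centre (-2.5, 2.5) and r² = 338/4 = 84.5.
Check (-5, 1): distance² to centre = 8.5 ≤ 84.5, so it lies inside.
All remaining points lie in this disk, and no smaller disk contains both endpoints, so this is the minimum enclosing circle.
r = √(84.5) ≈ 9.19.

9.19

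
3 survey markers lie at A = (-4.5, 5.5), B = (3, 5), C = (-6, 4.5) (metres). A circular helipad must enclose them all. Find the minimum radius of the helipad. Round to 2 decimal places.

Side lengths²: AB² = 56.5, AC² = 3.25, BC² = 81.25.
Since BC² = 81.25 ≥ 56.5 + 3.25 = 59.75, the angle opposite BC is not acute, so the smallest enclosing circle has BC as diameter.
Centre = midpoint of BC = (-1.5, 4.75), r² = 81.25/4 = 20.3125.
r = √(20.3125) ≈ 4.51.

4.51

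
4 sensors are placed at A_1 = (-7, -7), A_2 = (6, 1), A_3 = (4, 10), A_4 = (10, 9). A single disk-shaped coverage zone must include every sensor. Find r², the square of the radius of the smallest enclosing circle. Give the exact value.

The farthest pair is A_1–A_4 with squared distance 545. The circle on this segment as diameter has centre (1.5, 1) and r² = 545/4 = 136.25.
Check A_2: distance² to centre = 20.25 ≤ 136.25, so it lies inside.
All remaining points lie in this disk, and no smaller disk contains both endpoints, so this is the minimum enclosing circle.

136.25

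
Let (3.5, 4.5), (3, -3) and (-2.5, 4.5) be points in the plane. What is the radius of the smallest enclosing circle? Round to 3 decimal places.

Call the three points A, B, C in the order given.
Side lengths²: AB² = 56.5, AC² = 36, BC² = 86.5.
Since BC² = 86.5 < 56.5 + 36 = 92.5, the triangle is acute, so the smallest enclosing circle is the circumcircle.
Circumcentre = (0.5, 14/15), r² = 19549/900.
r = √(19549/900) ≈ 4.661.

4.661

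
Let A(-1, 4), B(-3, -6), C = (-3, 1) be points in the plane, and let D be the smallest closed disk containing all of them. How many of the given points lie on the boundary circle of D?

Side lengths²: AB² = 104, AC² = 13, BC² = 49.
Since AB² = 104 ≥ 49 + 13 = 62, the angle opposite AB is not acute, so the smallest enclosing circle has AB as diameter.
Centre = midpoint of AB = (-2, -1), r² = 104/4 = 26.
The points at distance exactly r from the centre are A, B — 2 points.

2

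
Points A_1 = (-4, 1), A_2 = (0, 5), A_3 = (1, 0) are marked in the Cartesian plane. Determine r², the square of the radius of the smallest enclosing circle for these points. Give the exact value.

Side lengths²: A_1A_2² = 32, A_1A_3² = 26, A_2A_3² = 26.
Since A_1A_2² = 32 < 26 + 26 = 52, the triangle is acute, so the smallest enclosing circle is the circumcircle.
Circumcentre = (-7/6, 13/6), r² = 169/18.

169/18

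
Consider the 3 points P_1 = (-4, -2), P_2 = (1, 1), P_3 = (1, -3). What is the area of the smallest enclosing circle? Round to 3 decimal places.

27.772

Side lengths²: P_1P_2² = 34, P_1P_3² = 26, P_2P_3² = 16.
Since P_1P_2² = 34 < 26 + 16 = 42, the triangle is acute, so the smallest enclosing circle is the circumcircle.
Circumcentre = (-1.2, -1), r² = 8.84.
Area = π·r² = π·8.84 ≈ 27.772.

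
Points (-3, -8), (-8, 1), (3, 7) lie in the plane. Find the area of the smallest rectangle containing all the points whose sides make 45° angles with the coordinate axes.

In coordinates u = x + y, v = x − y the rectangle is axis-aligned; the map (x,y)→(u,v) scales areas by 2.
u-values: -11, -7, 10; range = 10 − (-11) = 21.
v-values: 5, -9, -4; range = 5 − (-9) = 14.
Area = (21 × 14) / 2 = 147.

147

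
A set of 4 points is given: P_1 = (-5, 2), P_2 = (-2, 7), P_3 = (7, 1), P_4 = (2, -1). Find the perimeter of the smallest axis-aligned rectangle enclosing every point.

Width = max x − min x = 7 − (-5) = 12.
Height = max y − min y = 7 − (-1) = 8.
Perimeter = 2(12 + 8) = 40.

40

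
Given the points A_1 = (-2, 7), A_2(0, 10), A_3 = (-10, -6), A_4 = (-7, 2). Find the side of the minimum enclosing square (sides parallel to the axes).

16

The bounding box has width 10 and height 16.
An axis-aligned square enclosing the set must have side ≥ max(width, height).
So the minimum side is max(10, 16) = 16.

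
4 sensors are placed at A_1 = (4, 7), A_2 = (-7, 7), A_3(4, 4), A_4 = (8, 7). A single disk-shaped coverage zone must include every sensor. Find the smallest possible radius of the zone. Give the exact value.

The farthest pair is A_2–A_4 with squared distance 225. The circle on this segment as diameter has centre (0.5, 7) and r² = 225/4 = 56.25.
Check A_1: distance² to centre = 12.25 ≤ 56.25, so it lies inside.
All remaining points lie in this disk, and no smaller disk contains both endpoints, so this is the minimum enclosing circle.
r = √(56.25) = 7.5.

7.5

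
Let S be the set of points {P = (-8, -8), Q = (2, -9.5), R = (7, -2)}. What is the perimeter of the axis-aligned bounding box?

45

Width = max x − min x = 7 − (-8) = 15.
Height = max y − min y = -2 − (-9.5) = 7.5.
Perimeter = 2(15 + 7.5) = 45.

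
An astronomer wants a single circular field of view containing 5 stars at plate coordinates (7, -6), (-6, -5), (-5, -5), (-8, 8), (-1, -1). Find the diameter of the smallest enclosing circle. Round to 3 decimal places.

The minimum enclosing circle of a finite set is fixed by two of the points (as a diameter) or three (as a circumcircle).
The farthest pair is (7, -6)–(-8, 8) with squared distance 421. The circle on this segment as diameter has centre (-0.5, 1) and r² = 421/4 = 105.25.
Check (-6, -5): distance² to centre = 66.25 ≤ 105.25, so it lies inside.
All remaining points lie in this disk, and no smaller disk contains both endpoints, so this is the minimum enclosing circle.
Diameter = 2r = 2√(105.25) ≈ 20.518.

20.518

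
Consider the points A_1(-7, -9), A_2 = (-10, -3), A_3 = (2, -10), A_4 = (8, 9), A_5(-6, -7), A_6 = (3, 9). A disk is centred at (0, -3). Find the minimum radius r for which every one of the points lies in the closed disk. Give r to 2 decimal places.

The required radius is the distance from (0, -3) to the farthest point.
Squared distances: 85, 100, 53, 208, 52, 153.
Maximum is 208, attained at A_4.
r = √208 ≈ 14.42.

14.42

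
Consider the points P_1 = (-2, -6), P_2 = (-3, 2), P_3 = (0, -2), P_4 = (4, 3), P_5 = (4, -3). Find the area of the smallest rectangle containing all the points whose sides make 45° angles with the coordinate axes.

In coordinates u = x + y, v = x − y the rectangle is axis-aligned; the map (x,y)→(u,v) scales areas by 2.
u-values: -8, -1, -2, 7, 1; range = 7 − (-8) = 15.
v-values: 4, -5, 2, 1, 7; range = 7 − (-5) = 12.
Area = (15 × 12) / 2 = 90.

90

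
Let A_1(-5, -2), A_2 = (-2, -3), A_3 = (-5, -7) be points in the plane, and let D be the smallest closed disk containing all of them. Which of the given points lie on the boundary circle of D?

A_1, A_2, A_3

Side lengths²: A_1A_2² = 10, A_1A_3² = 25, A_2A_3² = 25.
Since A_2A_3² = 25 < 25 + 10 = 35, the triangle is acute, so the smallest enclosing circle is the circumcircle.
Circumcentre = (-25/6, -4.5), r² = 125/18.
The points at distance exactly r from the centre are A_1, A_2, A_3 — 3 points.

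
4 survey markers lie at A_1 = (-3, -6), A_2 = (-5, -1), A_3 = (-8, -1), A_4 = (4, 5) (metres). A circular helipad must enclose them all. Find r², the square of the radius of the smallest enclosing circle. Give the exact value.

425/9

A smallest enclosing disk is always determined by at most three of the input points on its boundary.
The minimum enclosing circle is determined by three boundary points: A_1, A_3, A_4.
Their circumcentre is (-4/3, 2/3) with r² = 425/9.
The farthest remaining point A_2 is at distance² 146/9 ≤ 425/9.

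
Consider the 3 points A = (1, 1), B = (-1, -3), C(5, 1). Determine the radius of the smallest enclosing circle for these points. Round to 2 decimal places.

3.61

Side lengths²: AB² = 20, AC² = 16, BC² = 52.
Since BC² = 52 ≥ 20 + 16 = 36, the angle opposite BC is not acute, so the smallest enclosing circle has BC as diameter.
Centre = midpoint of BC = (2, -1), r² = 52/4 = 13.
r = √13 ≈ 3.61.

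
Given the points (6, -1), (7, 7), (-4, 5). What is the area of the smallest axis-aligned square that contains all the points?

121

The bounding box has width 11 and height 8.
An axis-aligned square enclosing the set must have side ≥ max(width, height).
So the minimum side is max(11, 8) = 11.
Area = 11² = 121.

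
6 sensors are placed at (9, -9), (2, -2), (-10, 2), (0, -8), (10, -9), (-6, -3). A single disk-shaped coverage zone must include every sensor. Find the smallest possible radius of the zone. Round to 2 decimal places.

A smallest enclosing disk is always determined by at most three of the input points on its boundary.
The farthest pair is (-10, 2)–(10, -9) with squared distance 521. The circle on this segment as diameter has centre (0, -3.5) and r² = 521/4 = 130.25.
Check (9, -9): distance² to centre = 111.25 ≤ 130.25, so it lies inside.
All remaining points lie in this disk, and no smaller disk contains both endpoints, so this is the minimum enclosing circle.
r = √(130.25) ≈ 11.41.

11.41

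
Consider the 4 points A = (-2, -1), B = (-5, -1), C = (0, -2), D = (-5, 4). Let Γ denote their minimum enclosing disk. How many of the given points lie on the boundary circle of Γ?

The minimum enclosing circle of a finite set is fixed by two of the points (as a diameter) or three (as a circumcircle).
The farthest pair is C–D with squared distance 61. The circle on this segment as diameter has centre (-2.5, 1) and r² = 61/4 = 15.25.
Check A: distance² to centre = 4.25 ≤ 15.25, so it lies inside.
All remaining points lie in this disk, and no smaller disk contains both endpoints, so this is the minimum enclosing circle.
The points at distance exactly r from the centre are C, D — 2 points.

2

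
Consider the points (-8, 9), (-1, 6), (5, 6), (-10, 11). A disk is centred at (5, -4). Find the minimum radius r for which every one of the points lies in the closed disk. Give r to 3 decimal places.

The required radius is the distance from (5, -4) to the farthest point.
Squared distances: 338, 136, 100, 450.
Maximum is 450, attained at (-10, 11).
r = √450 ≈ 21.213.

21.213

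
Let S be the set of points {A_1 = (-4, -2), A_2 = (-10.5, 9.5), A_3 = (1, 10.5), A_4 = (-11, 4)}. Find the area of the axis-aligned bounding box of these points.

150

x ranges over [-11, 1], width 12.
y ranges over [-2, 10.5], height 12.5.
Area = 12 × 12.5 = 150.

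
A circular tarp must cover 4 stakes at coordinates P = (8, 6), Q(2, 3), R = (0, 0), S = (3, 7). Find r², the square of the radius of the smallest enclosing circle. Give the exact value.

The farthest pair is P–R with squared distance 100. The circle on this segment as diameter has centre (4, 3) and r² = 100/4 = 25.
Check Q: distance² to centre = 4 ≤ 25, so it lies inside.
All remaining points lie in this disk, and no smaller disk contains both endpoints, so this is the minimum enclosing circle.

25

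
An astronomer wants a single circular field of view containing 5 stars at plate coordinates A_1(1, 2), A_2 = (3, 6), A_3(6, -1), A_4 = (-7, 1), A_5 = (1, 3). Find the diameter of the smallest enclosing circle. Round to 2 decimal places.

By Welzl's lemma the MEC is supported by two points (diametrically opposite) or three points (on a circumcircle).
The minimum enclosing circle is determined by three boundary points: A_2, A_3, A_4.
Their circumcentre is (-15/34, 13/34) with r² = 25085/578.
The farthest remaining point A_5 is at distance² 5161/578 ≤ 25085/578.
Diameter = 2r = 2√(25085/578) ≈ 13.18.

13.18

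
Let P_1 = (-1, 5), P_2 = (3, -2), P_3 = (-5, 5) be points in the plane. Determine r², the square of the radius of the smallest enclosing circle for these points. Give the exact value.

28.25

Side lengths²: P_1P_2² = 65, P_1P_3² = 16, P_2P_3² = 113.
Since P_2P_3² = 113 ≥ 65 + 16 = 81, the angle opposite P_2P_3 is not acute, so the smallest enclosing circle has P_2P_3 as diameter.
Centre = midpoint of P_2P_3 = (-1, 1.5), r² = 113/4 = 28.25.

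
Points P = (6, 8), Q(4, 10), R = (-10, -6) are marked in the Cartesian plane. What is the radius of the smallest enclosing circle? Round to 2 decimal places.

10.65

Side lengths²: PQ² = 8, PR² = 452, QR² = 452.
Since QR² = 452 < 452 + 8 = 460, the triangle is acute, so the smallest enclosing circle is the circumcircle.
Circumcentre = (-37/15, 23/15), r² = 25538/225.
r = √(25538/225) ≈ 10.65.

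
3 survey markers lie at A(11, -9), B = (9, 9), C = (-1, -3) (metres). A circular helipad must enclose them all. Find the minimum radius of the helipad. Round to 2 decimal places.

Side lengths²: AB² = 328, AC² = 180, BC² = 244.
Since AB² = 328 < 244 + 180 = 424, the triangle is acute, so the smallest enclosing circle is the circumcircle.
Circumcentre = (134/17, -4/17), r² = 25010/289.
r = √(25010/289) ≈ 9.30.

9.30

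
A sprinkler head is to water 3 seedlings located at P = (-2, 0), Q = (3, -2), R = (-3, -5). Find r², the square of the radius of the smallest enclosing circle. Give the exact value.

Side lengths²: PQ² = 29, PR² = 26, QR² = 45.
Since QR² = 45 < 29 + 26 = 55, the triangle is acute, so the smallest enclosing circle is the circumcircle.
Circumcentre = (-5/18, -53/18), r² = 1885/162.

1885/162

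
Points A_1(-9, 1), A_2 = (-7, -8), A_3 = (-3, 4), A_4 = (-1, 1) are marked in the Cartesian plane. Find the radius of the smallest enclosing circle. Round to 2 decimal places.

6.32

By Welzl's lemma the MEC is supported by two points (diametrically opposite) or three points (on a circumcircle).
The farthest pair is A_2–A_3 with squared distance 160. The circle on this segment as diameter has centre (-5, -2) and r² = 160/4 = 40.
Check A_1: distance² to centre = 25 ≤ 40, so it lies inside.
All remaining points lie in this disk, and no smaller disk contains both endpoints, so this is the minimum enclosing circle.
r = √40 ≈ 6.32.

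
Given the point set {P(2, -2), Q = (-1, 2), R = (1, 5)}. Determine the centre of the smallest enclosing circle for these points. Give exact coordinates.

(1.5, 1.5)

Side lengths²: PQ² = 25, PR² = 50, QR² = 13.
Since PR² = 50 ≥ 25 + 13 = 38, the angle opposite PR is not acute, so the smallest enclosing circle has PR as diameter.
Centre = midpoint of PR = (1.5, 1.5), r² = 50/4 = 12.5.
Centre = (1.5, 1.5).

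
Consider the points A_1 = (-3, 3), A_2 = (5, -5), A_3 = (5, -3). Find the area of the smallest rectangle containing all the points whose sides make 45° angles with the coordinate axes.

16

In coordinates u = x + y, v = x − y the rectangle is axis-aligned; the map (x,y)→(u,v) scales areas by 2.
u-values: 0, 0, 2; range = 2 − 0 = 2.
v-values: -6, 10, 8; range = 10 − (-6) = 16.
Area = (2 × 16) / 2 = 16.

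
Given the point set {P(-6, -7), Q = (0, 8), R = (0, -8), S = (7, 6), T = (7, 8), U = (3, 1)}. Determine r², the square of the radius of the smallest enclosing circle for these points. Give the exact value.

98.5

The farthest pair is P–T with squared distance 394. The circle on this segment as diameter has centre (0.5, 0.5) and r² = 394/4 = 98.5.
Check Q: distance² to centre = 56.5 ≤ 98.5, so it lies inside.
All remaining points lie in this disk, and no smaller disk contains both endpoints, so this is the minimum enclosing circle.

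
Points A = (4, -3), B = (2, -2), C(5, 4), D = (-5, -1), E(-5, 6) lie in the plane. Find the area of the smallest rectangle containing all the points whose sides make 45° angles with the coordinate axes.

135

In coordinates u = x + y, v = x − y the rectangle is axis-aligned; the map (x,y)→(u,v) scales areas by 2.
u-values: 1, 0, 9, -6, 1; range = 9 − (-6) = 15.
v-values: 7, 4, 1, -4, -11; range = 7 − (-11) = 18.
Area = (15 × 18) / 2 = 135.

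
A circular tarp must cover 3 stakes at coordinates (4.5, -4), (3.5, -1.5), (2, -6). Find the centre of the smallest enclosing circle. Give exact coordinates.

Call the three points A, B, C in the order given.
Side lengths²: AB² = 7.25, AC² = 10.25, BC² = 22.5.
Since BC² = 22.5 ≥ 10.25 + 7.25 = 17.5, the angle opposite BC is not acute, so the smallest enclosing circle has BC as diameter.
Centre = midpoint of BC = (2.75, -3.75), r² = 22.5/4 = 5.625.
Centre = (2.75, -3.75).

(2.75, -3.75)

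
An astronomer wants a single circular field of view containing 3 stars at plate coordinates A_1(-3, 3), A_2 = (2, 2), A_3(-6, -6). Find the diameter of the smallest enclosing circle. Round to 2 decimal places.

Side lengths²: A_1A_2² = 26, A_1A_3² = 90, A_2A_3² = 128.
Since A_2A_3² = 128 ≥ 90 + 26 = 116, the angle opposite A_2A_3 is not acute, so the smallest enclosing circle has A_2A_3 as diameter.
Centre = midpoint of A_2A_3 = (-2, -2), r² = 128/4 = 32.
Diameter = 2r = 2√32 ≈ 11.31.

11.31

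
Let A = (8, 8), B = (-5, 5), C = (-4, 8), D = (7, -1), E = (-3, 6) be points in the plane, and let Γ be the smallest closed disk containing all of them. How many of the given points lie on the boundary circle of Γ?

3

A smallest enclosing disk is always determined by at most three of the input points on its boundary.
The minimum enclosing circle is determined by three boundary points: A, C, D.
Their circumcentre is (2, 37/9) with r² = 4141/81.
The farthest remaining point B is at distance² 4033/81 ≤ 4141/81.
The points at distance exactly r from the centre are A, C, D — 3 points.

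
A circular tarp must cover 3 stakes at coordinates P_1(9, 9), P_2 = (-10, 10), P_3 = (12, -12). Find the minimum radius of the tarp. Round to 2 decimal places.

15.56

Side lengths²: P_1P_2² = 362, P_1P_3² = 450, P_2P_3² = 968.
Since P_2P_3² = 968 ≥ 450 + 362 = 812, the angle opposite P_2P_3 is not acute, so the smallest enclosing circle has P_2P_3 as diameter.
Centre = midpoint of P_2P_3 = (1, -1), r² = 968/4 = 242.
r = √242 ≈ 15.56.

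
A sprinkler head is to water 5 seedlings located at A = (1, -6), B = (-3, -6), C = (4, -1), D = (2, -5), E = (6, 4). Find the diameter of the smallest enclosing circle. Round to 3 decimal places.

The minimum enclosing circle of a finite set is fixed by two of the points (as a diameter) or three (as a circumcircle).
The farthest pair is B–E with squared distance 181. The circle on this segment as diameter has centre (1.5, -1) and r² = 181/4 = 45.25.
Check A: distance² to centre = 25.25 ≤ 45.25, so it lies inside.
All remaining points lie in this disk, and no smaller disk contains both endpoints, so this is the minimum enclosing circle.
Diameter = 2r = 2√(45.25) ≈ 13.454.

13.454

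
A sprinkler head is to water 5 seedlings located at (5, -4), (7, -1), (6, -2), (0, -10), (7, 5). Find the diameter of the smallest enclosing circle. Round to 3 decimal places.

The minimum enclosing circle of a finite set is fixed by two of the points (as a diameter) or three (as a circumcircle).
The farthest pair is (0, -10)–(7, 5) with squared distance 274. The circle on this segment as diameter has centre (3.5, -2.5) and r² = 274/4 = 68.5.
Check (5, -4): distance² to centre = 4.5 ≤ 68.5, so it lies inside.
All remaining points lie in this disk, and no smaller disk contains both endpoints, so this is the minimum enclosing circle.
Diameter = 2r = 2√(68.5) ≈ 16.553.

16.553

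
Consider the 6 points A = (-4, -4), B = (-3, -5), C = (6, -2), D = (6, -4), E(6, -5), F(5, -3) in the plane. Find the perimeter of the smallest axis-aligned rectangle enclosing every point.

Width = max x − min x = 6 − (-4) = 10.
Height = max y − min y = -2 − (-5) = 3.
Perimeter = 2(10 + 3) = 26.

26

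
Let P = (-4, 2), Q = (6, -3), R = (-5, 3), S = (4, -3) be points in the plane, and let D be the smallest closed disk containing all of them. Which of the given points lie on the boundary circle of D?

Q, R

The farthest pair is Q–R with squared distance 157. The circle on this segment as diameter has centre (0.5, 0) and r² = 157/4 = 39.25.
Check P: distance² to centre = 24.25 ≤ 39.25, so it lies inside.
All remaining points lie in this disk, and no smaller disk contains both endpoints, so this is the minimum enclosing circle.
The points at distance exactly r from the centre are Q, R — 2 points.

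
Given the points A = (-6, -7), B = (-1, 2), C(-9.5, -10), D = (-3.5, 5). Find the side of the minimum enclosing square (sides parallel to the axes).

The bounding box has width 8.5 and height 15.
An axis-aligned square enclosing the set must have side ≥ max(width, height).
So the minimum side is max(8.5, 15) = 15.

15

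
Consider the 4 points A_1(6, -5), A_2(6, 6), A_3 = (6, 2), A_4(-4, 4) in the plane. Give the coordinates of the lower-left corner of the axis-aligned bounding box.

(-4, -5)

x-range [-4, 6], y-range [-5, 6].
The lower-left corner is (-4, -5).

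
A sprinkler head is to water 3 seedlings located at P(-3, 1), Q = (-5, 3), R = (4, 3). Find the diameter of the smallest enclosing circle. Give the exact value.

Side lengths²: PQ² = 8, PR² = 53, QR² = 81.
Since QR² = 81 ≥ 53 + 8 = 61, the angle opposite QR is not acute, so the smallest enclosing circle has QR as diameter.
Centre = midpoint of QR = (-0.5, 3), r² = 81/4 = 20.25.
Diameter = 2r = 2√(20.25) = 9.

9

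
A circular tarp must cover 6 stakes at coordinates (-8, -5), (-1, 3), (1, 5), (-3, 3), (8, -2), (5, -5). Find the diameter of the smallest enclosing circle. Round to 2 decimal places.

A smallest enclosing disk is always determined by at most three of the input points on its boundary.
The minimum enclosing circle is determined by three boundary points: (-8, -5), (1, 5), (8, -2).
Their circumcentre is (-3/38, -117/38) with r² = 47965/722.
The farthest remaining point (-3, 3) is at distance² 32841/722 ≤ 47965/722.
Diameter = 2r = 2√(47965/722) ≈ 16.30.

16.30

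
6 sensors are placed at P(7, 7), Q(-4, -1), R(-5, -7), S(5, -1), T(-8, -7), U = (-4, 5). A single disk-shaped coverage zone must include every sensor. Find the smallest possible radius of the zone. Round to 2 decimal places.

The minimum enclosing circle of a finite set is fixed by two of the points (as a diameter) or three (as a circumcircle).
The farthest pair is P–T with squared distance 421. The circle on this segment as diameter has centre (-0.5, 0) and r² = 421/4 = 105.25.
Check Q: distance² to centre = 13.25 ≤ 105.25, so it lies inside.
All remaining points lie in this disk, and no smaller disk contains both endpoints, so this is the minimum enclosing circle.
r = √(105.25) ≈ 10.26.

10.26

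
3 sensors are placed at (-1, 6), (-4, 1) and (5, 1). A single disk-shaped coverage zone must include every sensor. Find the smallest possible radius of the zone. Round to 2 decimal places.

4.55

Call the three points A, B, C in the order given.
Side lengths²: AB² = 34, AC² = 61, BC² = 81.
Since BC² = 81 < 61 + 34 = 95, the triangle is acute, so the smallest enclosing circle is the circumcircle.
Circumcentre = (0.5, 1.7), r² = 20.74.
r = √(20.74) ≈ 4.55.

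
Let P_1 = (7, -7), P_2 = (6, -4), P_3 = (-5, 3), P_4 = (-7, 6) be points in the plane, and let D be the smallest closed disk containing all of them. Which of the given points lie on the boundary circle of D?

P_1, P_4

The farthest pair is P_1–P_4 with squared distance 365. The circle on this segment as diameter has centre (0, -0.5) and r² = 365/4 = 91.25.
Check P_2: distance² to centre = 48.25 ≤ 91.25, so it lies inside.
All remaining points lie in this disk, and no smaller disk contains both endpoints, so this is the minimum enclosing circle.
The points at distance exactly r from the centre are P_1, P_4 — 2 points.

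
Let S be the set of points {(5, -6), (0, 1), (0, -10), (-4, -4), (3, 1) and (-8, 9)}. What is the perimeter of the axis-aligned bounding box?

Width = max x − min x = 5 − (-8) = 13.
Height = max y − min y = 9 − (-10) = 19.
Perimeter = 2(13 + 19) = 64.

64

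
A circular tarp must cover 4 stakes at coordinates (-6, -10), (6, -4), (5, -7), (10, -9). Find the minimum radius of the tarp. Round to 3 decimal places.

8.016

The farthest pair is (-6, -10)–(10, -9) with squared distance 257. The circle on this segment as diameter has centre (2, -9.5) and r² = 257/4 = 64.25.
Check (6, -4): distance² to centre = 46.25 ≤ 64.25, so it lies inside.
All remaining points lie in this disk, and no smaller disk contains both endpoints, so this is the minimum enclosing circle.
r = √(64.25) ≈ 8.016.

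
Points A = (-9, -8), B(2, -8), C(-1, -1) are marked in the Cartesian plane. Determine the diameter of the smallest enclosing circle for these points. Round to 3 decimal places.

11.565

Side lengths²: AB² = 121, AC² = 113, BC² = 58.
Since AB² = 121 < 113 + 58 = 171, the triangle is acute, so the smallest enclosing circle is the circumcircle.
Circumcentre = (-3.5, -87/14), r² = 3277/98.
Diameter = 2r = 2√(3277/98) ≈ 11.565.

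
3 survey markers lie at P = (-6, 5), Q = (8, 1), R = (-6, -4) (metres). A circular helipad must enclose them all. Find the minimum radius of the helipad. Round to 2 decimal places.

Side lengths²: PQ² = 212, PR² = 81, QR² = 221.
Since QR² = 221 < 212 + 81 = 293, the triangle is acute, so the smallest enclosing circle is the circumcircle.
Circumcentre = (2/7, 0.5), r² = 11713/196.
r = √(11713/196) ≈ 7.73.

7.73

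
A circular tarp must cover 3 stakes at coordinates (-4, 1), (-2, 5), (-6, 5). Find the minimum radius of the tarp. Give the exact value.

Call the three points A, B, C in the order given.
Side lengths²: AB² = 20, AC² = 20, BC² = 16.
Since AC² = 20 < 20 + 16 = 36, the triangle is acute, so the smallest enclosing circle is the circumcircle.
Circumcentre = (-4, 3.5), r² = 6.25.
r = √(6.25) = 2.5.

2.5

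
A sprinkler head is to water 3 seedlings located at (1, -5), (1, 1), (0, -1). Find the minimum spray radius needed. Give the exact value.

Call the three points A, B, C in the order given.
Side lengths²: AB² = 36, AC² = 17, BC² = 5.
Since AB² = 36 ≥ 17 + 5 = 22, the angle opposite AB is not acute, so the smallest enclosing circle has AB as diameter.
Centre = midpoint of AB = (1, -2), r² = 36/4 = 9.
r = √9 = 3.

3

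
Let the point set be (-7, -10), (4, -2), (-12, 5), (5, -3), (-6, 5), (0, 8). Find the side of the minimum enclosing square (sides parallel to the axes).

The bounding box has width 17 and height 18.
An axis-aligned square enclosing the set must have side ≥ max(width, height).
So the minimum side is max(17, 18) = 18.

18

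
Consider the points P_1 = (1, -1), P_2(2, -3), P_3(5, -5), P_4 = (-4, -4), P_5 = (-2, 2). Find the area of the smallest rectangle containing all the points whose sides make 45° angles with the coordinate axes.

56

In coordinates u = x + y, v = x − y the rectangle is axis-aligned; the map (x,y)→(u,v) scales areas by 2.
u-values: 0, -1, 0, -8, 0; range = 0 − (-8) = 8.
v-values: 2, 5, 10, 0, -4; range = 10 − (-4) = 14.
Area = (8 × 14) / 2 = 56.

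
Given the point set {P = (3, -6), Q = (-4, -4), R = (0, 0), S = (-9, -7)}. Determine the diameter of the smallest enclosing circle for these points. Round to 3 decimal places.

By Welzl's lemma the MEC is supported by two points (diametrically opposite) or three points (on a circumcircle).
The minimum enclosing circle is determined by three boundary points: P, R, S.
Their circumcentre is (-3.1, -5.3) with r² = 37.7.
The farthest remaining point Q is at distance² 2.5 ≤ 37.7.
Diameter = 2r = 2√(37.7) ≈ 12.280.

12.280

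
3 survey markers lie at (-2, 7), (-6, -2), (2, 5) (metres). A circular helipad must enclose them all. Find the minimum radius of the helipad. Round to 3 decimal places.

5.321

Call the three points A, B, C in the order given.
Side lengths²: AB² = 97, AC² = 20, BC² = 113.
Since BC² = 113 < 97 + 20 = 117, the triangle is acute, so the smallest enclosing circle is the circumcircle.
Circumcentre = (-95/44, 37/22), r² = 54805/1936.
r = √(54805/1936) ≈ 5.321.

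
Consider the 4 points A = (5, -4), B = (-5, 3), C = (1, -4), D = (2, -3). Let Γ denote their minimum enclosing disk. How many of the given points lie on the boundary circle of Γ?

A smallest enclosing disk is always determined by at most three of the input points on its boundary.
The farthest pair is A–B with squared distance 149. The circle on this segment as diameter has centre (0, -0.5) and r² = 149/4 = 37.25.
Check C: distance² to centre = 13.25 ≤ 37.25, so it lies inside.
All remaining points lie in this disk, and no smaller disk contains both endpoints, so this is the minimum enclosing circle.
The points at distance exactly r from the centre are A, B — 2 points.

2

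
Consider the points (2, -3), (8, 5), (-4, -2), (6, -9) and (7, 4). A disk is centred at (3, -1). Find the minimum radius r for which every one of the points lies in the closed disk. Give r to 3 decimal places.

The required radius is the distance from (3, -1) to the farthest point.
Squared distances: 5, 61, 50, 73, 41.
Maximum is 73, attained at (6, -9).
r = √73 ≈ 8.544.

8.544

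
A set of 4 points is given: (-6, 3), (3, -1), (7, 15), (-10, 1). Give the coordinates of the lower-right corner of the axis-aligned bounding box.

x-range [-10, 7], y-range [-1, 15].
The lower-right corner is (7, -1).

(7, -1)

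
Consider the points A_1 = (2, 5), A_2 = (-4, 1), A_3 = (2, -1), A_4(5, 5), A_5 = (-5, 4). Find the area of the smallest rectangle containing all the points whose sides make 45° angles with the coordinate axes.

78

In coordinates u = x + y, v = x − y the rectangle is axis-aligned; the map (x,y)→(u,v) scales areas by 2.
u-values: 7, -3, 1, 10, -1; range = 10 − (-3) = 13.
v-values: -3, -5, 3, 0, -9; range = 3 − (-9) = 12.
Area = (13 × 12) / 2 = 78.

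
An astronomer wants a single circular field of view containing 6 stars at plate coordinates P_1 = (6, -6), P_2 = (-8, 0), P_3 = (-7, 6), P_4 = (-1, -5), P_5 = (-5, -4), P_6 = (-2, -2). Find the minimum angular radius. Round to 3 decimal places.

A smallest enclosing disk is always determined by at most three of the input points on its boundary.
The farthest pair is P_1–P_3 with squared distance 313. The circle on this segment as diameter has centre (-0.5, 0) and r² = 313/4 = 78.25.
Check P_2: distance² to centre = 56.25 ≤ 78.25, so it lies inside.
All remaining points lie in this disk, and no smaller disk contains both endpoints, so this is the minimum enclosing circle.
r = √(78.25) ≈ 8.846.

8.846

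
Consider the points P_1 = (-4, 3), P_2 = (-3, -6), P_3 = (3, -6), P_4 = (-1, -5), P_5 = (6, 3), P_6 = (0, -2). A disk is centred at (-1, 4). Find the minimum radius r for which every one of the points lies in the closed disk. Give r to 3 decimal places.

10.770

The required radius is the distance from (-1, 4) to the farthest point.
Squared distances: 10, 104, 116, 81, 50, 37.
Maximum is 116, attained at P_3.
r = √116 ≈ 10.770.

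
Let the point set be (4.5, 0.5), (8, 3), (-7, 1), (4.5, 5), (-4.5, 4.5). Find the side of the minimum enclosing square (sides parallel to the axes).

The bounding box has width 15 and height 4.5.
An axis-aligned square enclosing the set must have side ≥ max(width, height).
So the minimum side is max(15, 4.5) = 15.

15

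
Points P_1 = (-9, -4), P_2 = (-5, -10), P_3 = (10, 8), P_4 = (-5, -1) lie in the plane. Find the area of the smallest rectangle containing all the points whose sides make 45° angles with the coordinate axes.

In coordinates u = x + y, v = x − y the rectangle is axis-aligned; the map (x,y)→(u,v) scales areas by 2.
u-values: -13, -15, 18, -6; range = 18 − (-15) = 33.
v-values: -5, 5, 2, -4; range = 5 − (-5) = 10.
Area = (33 × 10) / 2 = 165.

165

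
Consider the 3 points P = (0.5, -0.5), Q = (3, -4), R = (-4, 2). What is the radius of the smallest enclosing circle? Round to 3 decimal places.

Side lengths²: PQ² = 18.5, PR² = 26.5, QR² = 85.
Since QR² = 85 ≥ 26.5 + 18.5 = 45, the angle opposite QR is not acute, so the smallest enclosing circle has QR as diameter.
Centre = midpoint of QR = (-0.5, -1), r² = 85/4 = 21.25.
r = √(21.25) ≈ 4.610.

4.610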